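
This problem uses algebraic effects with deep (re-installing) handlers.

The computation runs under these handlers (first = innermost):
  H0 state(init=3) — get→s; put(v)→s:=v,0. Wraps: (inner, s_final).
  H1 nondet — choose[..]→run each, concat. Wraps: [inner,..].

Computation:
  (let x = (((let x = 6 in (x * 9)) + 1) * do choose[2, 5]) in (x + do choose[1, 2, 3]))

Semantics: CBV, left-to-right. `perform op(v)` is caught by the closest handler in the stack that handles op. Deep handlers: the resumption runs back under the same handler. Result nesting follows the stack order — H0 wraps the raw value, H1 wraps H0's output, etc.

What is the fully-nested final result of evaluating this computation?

Answer: [(111, 3), (112, 3), (113, 3), (276, 3), (277, 3), (278, 3)]

Step-by-step:
choose[2, 5] @ H1
  branch[0] choose=2:
    choose[1, 2, 3] @ H1
      branch[0] choose=1:
        H0 returns (111, 3)
        H1 returns [(111, 3)]
      branch[1] choose=2:
        H0 returns (112, 3)
        H1 returns [(112, 3)]
      branch[2] choose=3:
        H0 returns (113, 3)
        H1 returns [(113, 3)]
  branch[1] choose=5:
    choose[1, 2, 3] @ H1
      branch[0] choose=1:
        H0 returns (276, 3)
        H1 returns [(276, 3)]
      branch[1] choose=2:
        H0 returns (277, 3)
        H1 returns [(277, 3)]
      branch[2] choose=3:
        H0 returns (278, 3)
        H1 returns [(278, 3)]
= [(111, 3), (112, 3), (113, 3), (276, 3), (277, 3), (278, 3)]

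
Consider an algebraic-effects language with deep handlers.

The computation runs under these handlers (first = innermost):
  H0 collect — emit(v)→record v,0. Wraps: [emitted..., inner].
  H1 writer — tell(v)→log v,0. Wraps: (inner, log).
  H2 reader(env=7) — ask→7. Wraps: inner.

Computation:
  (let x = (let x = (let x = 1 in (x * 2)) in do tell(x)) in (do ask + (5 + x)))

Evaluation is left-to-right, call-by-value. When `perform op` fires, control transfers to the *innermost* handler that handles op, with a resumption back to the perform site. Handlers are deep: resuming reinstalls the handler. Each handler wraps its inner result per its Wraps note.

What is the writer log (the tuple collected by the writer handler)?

Answer: (2)

Step-by-step:
tell(2) @ H1 ⇒ log+=2
ask @ H2 ⇒ 7
H0 returns [12]
H1 returns ([12], (2))
H2 returns ([12], (2))
= ([12], (2))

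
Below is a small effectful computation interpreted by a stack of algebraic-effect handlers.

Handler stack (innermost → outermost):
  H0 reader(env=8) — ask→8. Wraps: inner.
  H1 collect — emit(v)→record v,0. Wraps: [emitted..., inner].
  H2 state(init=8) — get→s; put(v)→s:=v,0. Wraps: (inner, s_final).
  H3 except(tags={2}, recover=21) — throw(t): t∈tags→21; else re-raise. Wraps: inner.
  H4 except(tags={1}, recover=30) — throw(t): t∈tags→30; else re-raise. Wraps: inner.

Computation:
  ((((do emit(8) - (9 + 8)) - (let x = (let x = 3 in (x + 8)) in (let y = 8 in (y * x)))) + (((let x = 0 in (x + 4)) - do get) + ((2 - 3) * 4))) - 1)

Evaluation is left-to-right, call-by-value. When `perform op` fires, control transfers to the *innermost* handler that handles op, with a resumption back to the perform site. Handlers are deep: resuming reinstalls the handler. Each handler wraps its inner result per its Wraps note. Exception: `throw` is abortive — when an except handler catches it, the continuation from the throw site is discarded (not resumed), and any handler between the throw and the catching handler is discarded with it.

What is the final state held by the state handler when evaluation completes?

Evaluation trace:
emit(8) @ H1 ⇒ out+=8
get @ H2 ⇒ 8
H0 returns -114
H1 returns [8, -114]
H2 returns ([8, -114], 8)
H3 returns ([8, -114], 8)
H4 returns ([8, -114], 8)
= ([8, -114], 8)

Answer: 8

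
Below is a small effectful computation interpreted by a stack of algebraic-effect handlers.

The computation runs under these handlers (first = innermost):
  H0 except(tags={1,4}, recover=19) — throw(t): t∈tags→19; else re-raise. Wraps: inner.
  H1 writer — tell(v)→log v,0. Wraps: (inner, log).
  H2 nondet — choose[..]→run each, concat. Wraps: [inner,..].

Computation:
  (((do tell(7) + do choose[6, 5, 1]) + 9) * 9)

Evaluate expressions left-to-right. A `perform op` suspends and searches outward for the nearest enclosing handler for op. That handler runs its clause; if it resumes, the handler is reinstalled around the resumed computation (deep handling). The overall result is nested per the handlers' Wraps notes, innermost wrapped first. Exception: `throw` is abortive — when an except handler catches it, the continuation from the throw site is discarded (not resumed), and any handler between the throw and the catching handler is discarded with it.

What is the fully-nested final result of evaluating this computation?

Step-by-step:
tell(7) @ H1 ⇒ log+=7
choose[6, 5, 1] @ H2
  branch[0] choose=6:
    H0 returns 135
    H1 returns (135, (7))
    H2 returns [(135, (7))]
  branch[1] choose=5:
    H0 returns 126
    H1 returns (126, (7))
    H2 returns [(126, (7))]
  branch[2] choose=1:
    H0 returns 90
    H1 returns (90, (7))
    H2 returns [(90, (7))]
= [(135, (7)), (126, (7)), (90, (7))]

Answer: [(135, (7)), (126, (7)), (90, (7))]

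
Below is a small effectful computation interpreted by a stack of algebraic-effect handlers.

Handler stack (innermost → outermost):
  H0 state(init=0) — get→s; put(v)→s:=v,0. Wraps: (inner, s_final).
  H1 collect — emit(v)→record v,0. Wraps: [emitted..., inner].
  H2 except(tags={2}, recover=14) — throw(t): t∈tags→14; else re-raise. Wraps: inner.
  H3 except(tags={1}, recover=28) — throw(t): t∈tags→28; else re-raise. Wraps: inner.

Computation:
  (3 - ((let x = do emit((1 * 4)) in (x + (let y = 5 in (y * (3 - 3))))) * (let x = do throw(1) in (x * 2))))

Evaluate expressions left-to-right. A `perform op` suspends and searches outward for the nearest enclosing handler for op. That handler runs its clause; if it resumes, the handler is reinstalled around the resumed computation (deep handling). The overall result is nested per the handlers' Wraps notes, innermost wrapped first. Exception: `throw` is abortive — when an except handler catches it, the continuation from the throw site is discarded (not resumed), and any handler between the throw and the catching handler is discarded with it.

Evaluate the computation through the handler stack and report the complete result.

Step-by-step:
emit(4) @ H1 ⇒ out+=4
throw(1) @ H2 re-raised
throw(1) @ H3 caught ⇒ 28
= 28

Answer: 28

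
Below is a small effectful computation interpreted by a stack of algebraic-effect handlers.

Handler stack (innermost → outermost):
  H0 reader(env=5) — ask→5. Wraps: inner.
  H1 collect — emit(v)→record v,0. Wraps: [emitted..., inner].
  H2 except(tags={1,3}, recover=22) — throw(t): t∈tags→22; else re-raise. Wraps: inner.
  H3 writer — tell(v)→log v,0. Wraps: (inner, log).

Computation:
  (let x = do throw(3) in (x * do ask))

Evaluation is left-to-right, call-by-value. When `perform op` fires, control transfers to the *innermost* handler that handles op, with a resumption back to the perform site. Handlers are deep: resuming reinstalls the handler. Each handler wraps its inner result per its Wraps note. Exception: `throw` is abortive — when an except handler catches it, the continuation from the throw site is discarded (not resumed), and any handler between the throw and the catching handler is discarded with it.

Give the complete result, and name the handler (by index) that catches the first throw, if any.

Answer: (22, ()) ; first throw caught by: H2

Step-by-step:
throw(3) @ H2 caught ⇒ 22
H3 returns (22, ())
= (22, ())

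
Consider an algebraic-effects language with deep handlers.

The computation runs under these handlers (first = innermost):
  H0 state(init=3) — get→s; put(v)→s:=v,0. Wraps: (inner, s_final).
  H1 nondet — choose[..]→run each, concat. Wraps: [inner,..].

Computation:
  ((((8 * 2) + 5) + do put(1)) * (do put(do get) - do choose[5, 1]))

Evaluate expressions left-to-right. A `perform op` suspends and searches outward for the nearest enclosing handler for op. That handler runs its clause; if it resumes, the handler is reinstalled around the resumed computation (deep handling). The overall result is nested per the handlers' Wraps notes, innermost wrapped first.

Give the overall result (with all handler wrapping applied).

Answer: [(-105, 1), (-21, 1)]

Step-by-step:
put(1) @ H0 ⇒ s:=1
get @ H0 ⇒ 1
put(1) @ H0 ⇒ s:=1
choose[5, 1] @ H1
  branch[0] choose=5:
    H0 returns (-105, 1)
    H1 returns [(-105, 1)]
  branch[1] choose=1:
    H0 returns (-21, 1)
    H1 returns [(-21, 1)]
= [(-105, 1), (-21, 1)]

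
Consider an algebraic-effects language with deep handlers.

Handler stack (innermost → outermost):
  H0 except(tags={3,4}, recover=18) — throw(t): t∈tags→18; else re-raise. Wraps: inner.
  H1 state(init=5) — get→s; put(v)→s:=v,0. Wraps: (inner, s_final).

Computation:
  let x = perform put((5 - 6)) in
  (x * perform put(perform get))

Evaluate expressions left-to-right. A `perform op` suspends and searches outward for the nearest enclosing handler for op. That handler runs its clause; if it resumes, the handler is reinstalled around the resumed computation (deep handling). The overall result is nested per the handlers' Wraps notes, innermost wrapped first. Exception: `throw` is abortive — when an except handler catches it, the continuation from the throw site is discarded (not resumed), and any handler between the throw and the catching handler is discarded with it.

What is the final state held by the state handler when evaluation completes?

Working:
put(-1) @ H1 ⇒ s:=-1
get @ H1 ⇒ -1
put(-1) @ H1 ⇒ s:=-1
H0 returns 0
H1 returns (0, -1)
= (0, -1)

Answer: -1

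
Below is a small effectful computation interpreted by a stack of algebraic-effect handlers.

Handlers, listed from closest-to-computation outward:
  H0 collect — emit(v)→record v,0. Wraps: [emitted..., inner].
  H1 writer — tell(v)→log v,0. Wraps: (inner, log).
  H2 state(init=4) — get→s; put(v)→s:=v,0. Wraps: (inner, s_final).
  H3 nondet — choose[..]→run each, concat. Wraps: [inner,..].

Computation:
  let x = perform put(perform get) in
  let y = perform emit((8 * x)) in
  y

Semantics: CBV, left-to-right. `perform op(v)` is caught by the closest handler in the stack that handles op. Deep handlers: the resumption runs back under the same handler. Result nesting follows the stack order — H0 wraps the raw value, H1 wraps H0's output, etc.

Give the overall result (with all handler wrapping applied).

Working:
get @ H2 ⇒ 4
put(4) @ H2 ⇒ s:=4
emit(0) @ H0 ⇒ out+=0
H0 returns [0, 0]
H1 returns ([0, 0], ())
H2 returns (([0, 0], ()), 4)
H3 returns [(([0, 0], ()), 4)]
= [(([0, 0], ()), 4)]

Answer: [(([0, 0], ()), 4)]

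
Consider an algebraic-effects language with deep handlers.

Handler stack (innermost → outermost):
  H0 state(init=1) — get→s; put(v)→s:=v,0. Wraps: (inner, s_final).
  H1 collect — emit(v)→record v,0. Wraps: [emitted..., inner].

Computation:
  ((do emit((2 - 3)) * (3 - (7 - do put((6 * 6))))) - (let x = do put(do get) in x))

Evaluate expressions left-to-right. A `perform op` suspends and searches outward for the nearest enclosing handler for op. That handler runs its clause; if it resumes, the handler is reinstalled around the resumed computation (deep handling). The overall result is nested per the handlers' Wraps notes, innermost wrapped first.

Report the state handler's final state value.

Answer: 36

Step-by-step:
emit(-1) @ H1 ⇒ out+=-1
put(36) @ H0 ⇒ s:=36
get @ H0 ⇒ 36
put(36) @ H0 ⇒ s:=36
H0 returns (0, 36)
H1 returns [-1, (0, 36)]
= [-1, (0, 36)]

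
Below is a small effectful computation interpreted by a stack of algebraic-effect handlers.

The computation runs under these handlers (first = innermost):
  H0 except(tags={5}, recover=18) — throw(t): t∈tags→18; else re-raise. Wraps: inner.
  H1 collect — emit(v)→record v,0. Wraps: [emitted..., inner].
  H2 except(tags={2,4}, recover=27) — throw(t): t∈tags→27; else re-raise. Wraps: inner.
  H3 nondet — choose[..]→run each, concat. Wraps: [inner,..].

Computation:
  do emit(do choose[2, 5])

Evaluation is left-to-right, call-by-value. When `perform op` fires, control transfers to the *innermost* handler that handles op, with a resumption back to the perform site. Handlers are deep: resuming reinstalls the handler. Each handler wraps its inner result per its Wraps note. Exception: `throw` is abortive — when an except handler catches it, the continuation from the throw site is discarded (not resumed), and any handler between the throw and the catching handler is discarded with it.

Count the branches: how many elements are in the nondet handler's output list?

Evaluation trace:
choose[2, 5] @ H3
  branch[0] choose=2:
    emit(2) @ H1 ⇒ out+=2
    H0 returns 0
    H1 returns [2, 0]
    H2 returns [2, 0]
    H3 returns [[2, 0]]
  branch[1] choose=5:
    emit(5) @ H1 ⇒ out+=5
    H0 returns 0
    H1 returns [5, 0]
    H2 returns [5, 0]
    H3 returns [[5, 0]]
= [[2, 0], [5, 0]]

Answer: 2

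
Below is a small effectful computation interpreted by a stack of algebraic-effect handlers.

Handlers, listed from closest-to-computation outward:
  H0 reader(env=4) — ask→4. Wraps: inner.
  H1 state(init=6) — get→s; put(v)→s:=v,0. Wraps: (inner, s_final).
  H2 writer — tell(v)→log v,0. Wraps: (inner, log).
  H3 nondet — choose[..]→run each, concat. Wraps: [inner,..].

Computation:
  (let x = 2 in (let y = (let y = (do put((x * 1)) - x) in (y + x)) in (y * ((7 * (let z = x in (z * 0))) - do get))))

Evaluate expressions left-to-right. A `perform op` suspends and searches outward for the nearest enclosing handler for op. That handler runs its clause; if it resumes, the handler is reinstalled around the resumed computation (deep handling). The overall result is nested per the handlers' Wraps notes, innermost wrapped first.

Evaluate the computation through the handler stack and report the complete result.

Evaluation trace:
put(2) @ H1 ⇒ s:=2
get @ H1 ⇒ 2
H0 returns 0
H1 returns (0, 2)
H2 returns ((0, 2), ())
H3 returns [((0, 2), ())]
= [((0, 2), ())]

Answer: [((0, 2), ())]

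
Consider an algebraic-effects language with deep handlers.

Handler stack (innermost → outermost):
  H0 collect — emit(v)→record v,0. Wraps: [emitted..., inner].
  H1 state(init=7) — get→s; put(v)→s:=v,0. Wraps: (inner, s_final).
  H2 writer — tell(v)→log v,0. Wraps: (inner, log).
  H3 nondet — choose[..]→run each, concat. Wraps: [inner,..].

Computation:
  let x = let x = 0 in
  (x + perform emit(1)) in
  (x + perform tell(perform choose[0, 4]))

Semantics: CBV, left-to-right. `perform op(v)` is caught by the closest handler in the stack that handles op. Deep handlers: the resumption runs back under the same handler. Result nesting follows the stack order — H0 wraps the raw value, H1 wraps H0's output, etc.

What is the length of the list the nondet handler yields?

Evaluation trace:
emit(1) @ H0 ⇒ out+=1
choose[0, 4] @ H3
  branch[0] choose=0:
    tell(0) @ H2 ⇒ log+=0
    H0 returns [1, 0]
    H1 returns ([1, 0], 7)
    H2 returns (([1, 0], 7), (0))
    H3 returns [(([1, 0], 7), (0))]
  branch[1] choose=4:
    tell(4) @ H2 ⇒ log+=4
    H0 returns [1, 0]
    H1 returns ([1, 0], 7)
    H2 returns (([1, 0], 7), (4))
    H3 returns [(([1, 0], 7), (4))]
= [(([1, 0], 7), (0)), (([1, 0], 7), (4))]

Answer: 2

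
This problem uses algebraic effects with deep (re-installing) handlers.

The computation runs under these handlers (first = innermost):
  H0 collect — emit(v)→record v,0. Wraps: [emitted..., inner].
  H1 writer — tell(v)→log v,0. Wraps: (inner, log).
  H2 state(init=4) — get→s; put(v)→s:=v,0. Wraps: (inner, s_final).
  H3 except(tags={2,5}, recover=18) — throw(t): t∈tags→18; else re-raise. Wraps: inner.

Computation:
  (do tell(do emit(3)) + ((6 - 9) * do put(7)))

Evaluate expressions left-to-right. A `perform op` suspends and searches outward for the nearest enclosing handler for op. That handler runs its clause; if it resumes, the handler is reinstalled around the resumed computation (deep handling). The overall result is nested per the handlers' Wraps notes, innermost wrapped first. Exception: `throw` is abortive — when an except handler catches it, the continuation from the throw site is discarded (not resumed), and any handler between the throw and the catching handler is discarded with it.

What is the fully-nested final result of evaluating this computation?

Answer: (([3, 0], (0)), 7)

Step-by-step:
emit(3) @ H0 ⇒ out+=3
tell(0) @ H1 ⇒ log+=0
put(7) @ H2 ⇒ s:=7
H0 returns [3, 0]
H1 returns ([3, 0], (0))
H2 returns (([3, 0], (0)), 7)
H3 returns (([3, 0], (0)), 7)
= (([3, 0], (0)), 7)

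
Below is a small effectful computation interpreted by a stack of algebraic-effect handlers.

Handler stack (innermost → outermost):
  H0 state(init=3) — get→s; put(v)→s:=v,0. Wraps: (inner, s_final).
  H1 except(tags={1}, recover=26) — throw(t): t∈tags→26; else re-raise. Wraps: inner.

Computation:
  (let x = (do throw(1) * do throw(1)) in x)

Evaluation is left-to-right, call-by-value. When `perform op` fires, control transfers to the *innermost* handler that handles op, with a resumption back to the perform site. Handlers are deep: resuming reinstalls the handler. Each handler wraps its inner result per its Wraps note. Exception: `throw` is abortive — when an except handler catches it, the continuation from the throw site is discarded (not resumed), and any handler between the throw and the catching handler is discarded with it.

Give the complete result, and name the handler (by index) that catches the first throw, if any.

Working:
throw(1) @ H1 caught ⇒ 26
= 26

Answer: 26 ; first throw caught by: H1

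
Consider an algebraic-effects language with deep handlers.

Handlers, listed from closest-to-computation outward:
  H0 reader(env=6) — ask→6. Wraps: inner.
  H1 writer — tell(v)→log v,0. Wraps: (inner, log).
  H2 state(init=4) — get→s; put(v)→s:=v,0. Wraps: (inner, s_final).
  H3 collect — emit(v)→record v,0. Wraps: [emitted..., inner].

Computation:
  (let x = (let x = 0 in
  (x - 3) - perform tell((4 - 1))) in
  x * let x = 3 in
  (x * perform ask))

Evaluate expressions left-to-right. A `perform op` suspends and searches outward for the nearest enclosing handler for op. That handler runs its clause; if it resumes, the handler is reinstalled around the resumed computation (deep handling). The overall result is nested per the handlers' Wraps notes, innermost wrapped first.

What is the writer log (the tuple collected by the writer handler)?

Answer: (3)

Working:
tell(3) @ H1 ⇒ log+=3
ask @ H0 ⇒ 6
H0 returns -54
H1 returns (-54, (3))
H2 returns ((-54, (3)), 4)
H3 returns [((-54, (3)), 4)]
= [((-54, (3)), 4)]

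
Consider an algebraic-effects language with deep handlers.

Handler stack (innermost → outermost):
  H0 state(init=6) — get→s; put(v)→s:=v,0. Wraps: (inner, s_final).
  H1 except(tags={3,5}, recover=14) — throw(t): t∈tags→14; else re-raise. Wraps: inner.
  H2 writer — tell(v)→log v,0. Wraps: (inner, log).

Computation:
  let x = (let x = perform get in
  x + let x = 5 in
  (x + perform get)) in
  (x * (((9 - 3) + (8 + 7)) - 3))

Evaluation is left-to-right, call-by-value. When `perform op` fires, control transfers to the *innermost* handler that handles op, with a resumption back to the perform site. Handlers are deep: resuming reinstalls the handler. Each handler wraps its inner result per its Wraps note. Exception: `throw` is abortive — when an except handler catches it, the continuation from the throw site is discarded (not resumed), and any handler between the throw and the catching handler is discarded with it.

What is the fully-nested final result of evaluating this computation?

Evaluation trace:
get @ H0 ⇒ 6
get @ H0 ⇒ 6
H0 returns (306, 6)
H1 returns (306, 6)
H2 returns ((306, 6), ())
= ((306, 6), ())

Answer: ((306, 6), ())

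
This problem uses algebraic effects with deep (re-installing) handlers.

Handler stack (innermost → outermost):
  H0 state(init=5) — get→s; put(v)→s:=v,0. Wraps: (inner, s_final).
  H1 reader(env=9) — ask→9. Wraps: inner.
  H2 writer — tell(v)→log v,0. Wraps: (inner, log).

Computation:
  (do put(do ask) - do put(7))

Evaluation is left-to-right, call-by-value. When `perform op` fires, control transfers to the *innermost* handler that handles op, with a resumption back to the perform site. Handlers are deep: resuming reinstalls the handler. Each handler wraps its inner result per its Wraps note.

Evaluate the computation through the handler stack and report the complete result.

Evaluation trace:
ask @ H1 ⇒ 9
put(9) @ H0 ⇒ s:=9
put(7) @ H0 ⇒ s:=7
H0 returns (0, 7)
H1 returns (0, 7)
H2 returns ((0, 7), ())
= ((0, 7), ())

Answer: ((0, 7), ())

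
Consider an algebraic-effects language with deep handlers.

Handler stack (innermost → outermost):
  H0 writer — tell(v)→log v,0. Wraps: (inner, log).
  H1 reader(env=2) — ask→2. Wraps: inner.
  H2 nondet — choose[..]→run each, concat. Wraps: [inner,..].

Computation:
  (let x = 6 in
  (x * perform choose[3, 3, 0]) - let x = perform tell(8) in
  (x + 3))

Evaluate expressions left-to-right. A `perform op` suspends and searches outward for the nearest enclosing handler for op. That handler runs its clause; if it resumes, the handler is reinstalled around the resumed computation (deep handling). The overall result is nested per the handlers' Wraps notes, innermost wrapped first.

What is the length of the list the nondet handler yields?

Step-by-step:
choose[3, 3, 0] @ H2
  branch[0] choose=3:
    tell(8) @ H0 ⇒ log+=8
    H0 returns (15, (8))
    H1 returns (15, (8))
    H2 returns [(15, (8))]
  branch[1] choose=3:
    tell(8) @ H0 ⇒ log+=8
    H0 returns (15, (8))
    H1 returns (15, (8))
    H2 returns [(15, (8))]
  branch[2] choose=0:
    tell(8) @ H0 ⇒ log+=8
    H0 returns (-3, (8))
    H1 returns (-3, (8))
    H2 returns [(-3, (8))]
= [(15, (8)), (15, (8)), (-3, (8))]

Answer: 3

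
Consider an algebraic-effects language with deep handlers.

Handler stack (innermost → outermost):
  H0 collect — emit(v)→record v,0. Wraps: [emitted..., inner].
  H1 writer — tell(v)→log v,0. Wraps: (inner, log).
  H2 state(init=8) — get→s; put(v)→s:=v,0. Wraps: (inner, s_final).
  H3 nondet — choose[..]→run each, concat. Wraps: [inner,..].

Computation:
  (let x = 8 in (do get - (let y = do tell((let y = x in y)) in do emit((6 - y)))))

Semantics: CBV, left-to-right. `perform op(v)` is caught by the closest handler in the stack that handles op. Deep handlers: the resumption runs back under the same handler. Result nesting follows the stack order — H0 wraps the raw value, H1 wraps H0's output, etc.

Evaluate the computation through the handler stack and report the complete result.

Answer: [(([6, 8], (8)), 8)]

Working:
get @ H2 ⇒ 8
tell(8) @ H1 ⇒ log+=8
emit(6) @ H0 ⇒ out+=6
H0 returns [6, 8]
H1 returns ([6, 8], (8))
H2 returns (([6, 8], (8)), 8)
H3 returns [(([6, 8], (8)), 8)]
= [(([6, 8], (8)), 8)]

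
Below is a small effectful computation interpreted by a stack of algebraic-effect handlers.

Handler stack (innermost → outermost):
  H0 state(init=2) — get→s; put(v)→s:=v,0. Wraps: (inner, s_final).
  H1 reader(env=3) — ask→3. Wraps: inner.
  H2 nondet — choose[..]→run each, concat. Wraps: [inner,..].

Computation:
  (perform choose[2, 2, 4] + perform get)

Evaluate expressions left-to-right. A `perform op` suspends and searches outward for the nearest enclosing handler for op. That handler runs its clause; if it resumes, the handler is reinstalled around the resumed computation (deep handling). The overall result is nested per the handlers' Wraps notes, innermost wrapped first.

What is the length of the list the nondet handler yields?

Answer: 3

Evaluation trace:
choose[2, 2, 4] @ H2
  branch[0] choose=2:
    get @ H0 ⇒ 2
    H0 returns (4, 2)
    H1 returns (4, 2)
    H2 returns [(4, 2)]
  branch[1] choose=2:
    get @ H0 ⇒ 2
    H0 returns (4, 2)
    H1 returns (4, 2)
    H2 returns [(4, 2)]
  branch[2] choose=4:
    get @ H0 ⇒ 2
    H0 returns (6, 2)
    H1 returns (6, 2)
    H2 returns [(6, 2)]
= [(4, 2), (4, 2), (6, 2)]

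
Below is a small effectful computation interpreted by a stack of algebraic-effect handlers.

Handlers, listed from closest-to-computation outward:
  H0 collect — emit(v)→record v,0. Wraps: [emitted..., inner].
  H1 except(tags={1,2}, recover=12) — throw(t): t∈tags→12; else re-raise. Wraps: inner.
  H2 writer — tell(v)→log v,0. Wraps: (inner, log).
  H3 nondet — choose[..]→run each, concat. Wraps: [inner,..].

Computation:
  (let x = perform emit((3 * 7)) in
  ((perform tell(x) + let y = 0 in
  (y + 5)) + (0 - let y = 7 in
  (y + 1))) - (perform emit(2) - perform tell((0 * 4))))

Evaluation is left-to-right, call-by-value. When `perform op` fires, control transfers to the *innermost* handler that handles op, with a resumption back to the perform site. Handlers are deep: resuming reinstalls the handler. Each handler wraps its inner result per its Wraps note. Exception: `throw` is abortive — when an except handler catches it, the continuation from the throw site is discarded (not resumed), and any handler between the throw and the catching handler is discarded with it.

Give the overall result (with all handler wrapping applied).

Answer: [([21, 2, -3], (0, 0))]

Evaluation trace:
emit(21) @ H0 ⇒ out+=21
tell(0) @ H2 ⇒ log+=0
emit(2) @ H0 ⇒ out+=2
tell(0) @ H2 ⇒ log+=0
H0 returns [21, 2, -3]
H1 returns [21, 2, -3]
H2 returns ([21, 2, -3], (0, 0))
H3 returns [([21, 2, -3], (0, 0))]
= [([21, 2, -3], (0, 0))]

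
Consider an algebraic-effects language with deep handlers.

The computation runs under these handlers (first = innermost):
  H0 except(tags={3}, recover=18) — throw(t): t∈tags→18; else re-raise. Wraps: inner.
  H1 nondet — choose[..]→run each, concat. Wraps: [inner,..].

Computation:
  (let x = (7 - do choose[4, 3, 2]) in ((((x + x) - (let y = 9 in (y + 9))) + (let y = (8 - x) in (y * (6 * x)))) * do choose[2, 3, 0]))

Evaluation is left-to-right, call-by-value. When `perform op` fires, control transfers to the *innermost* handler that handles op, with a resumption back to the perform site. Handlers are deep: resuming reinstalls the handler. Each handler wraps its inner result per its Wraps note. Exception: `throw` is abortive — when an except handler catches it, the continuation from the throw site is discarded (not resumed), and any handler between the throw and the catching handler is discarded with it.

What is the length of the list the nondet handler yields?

Evaluation trace:
choose[4, 3, 2] @ H1
  branch[0] choose=4:
    choose[2, 3, 0] @ H1
      branch[0] choose=2:
        H0 returns 156
        H1 returns [156]
      branch[1] choose=3:
        H0 returns 234
        H1 returns [234]
      branch[2] choose=0:
        H0 returns 0
        H1 returns [0]
  branch[1] choose=3:
    choose[2, 3, 0] @ H1
      branch[0] choose=2:
        H0 returns 172
        H1 returns [172]
      branch[1] choose=3:
        H0 returns 258
        H1 returns [258]
      branch[2] choose=0:
        H0 returns 0
        H1 returns [0]
  branch[2] choose=2:
    choose[2, 3, 0] @ H1
      branch[0] choose=2:
        H0 returns 164
        H1 returns [164]
      branch[1] choose=3:
        H0 returns 246
        H1 returns [246]
      branch[2] choose=0:
        H0 returns 0
        H1 returns [0]
= [156, 234, 0, 172, 258, 0, 164, 246, 0]

Answer: 9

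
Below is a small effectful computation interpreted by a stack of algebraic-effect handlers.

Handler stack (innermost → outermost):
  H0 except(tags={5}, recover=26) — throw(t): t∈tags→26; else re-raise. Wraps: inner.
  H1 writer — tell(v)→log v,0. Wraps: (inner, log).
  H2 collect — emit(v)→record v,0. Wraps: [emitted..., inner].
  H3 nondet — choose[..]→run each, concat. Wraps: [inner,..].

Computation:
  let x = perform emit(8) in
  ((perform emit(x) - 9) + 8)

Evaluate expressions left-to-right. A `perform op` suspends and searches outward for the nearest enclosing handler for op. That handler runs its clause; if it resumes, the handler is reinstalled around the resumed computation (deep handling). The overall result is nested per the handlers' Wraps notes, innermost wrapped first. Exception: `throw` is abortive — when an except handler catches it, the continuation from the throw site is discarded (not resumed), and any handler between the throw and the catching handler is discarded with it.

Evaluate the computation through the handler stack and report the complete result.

Working:
emit(8) @ H2 ⇒ out+=8
emit(0) @ H2 ⇒ out+=0
H0 returns -1
H1 returns (-1, ())
H2 returns [8, 0, (-1, ())]
H3 returns [[8, 0, (-1, ())]]
= [[8, 0, (-1, ())]]

Answer: [[8, 0, (-1, ())]]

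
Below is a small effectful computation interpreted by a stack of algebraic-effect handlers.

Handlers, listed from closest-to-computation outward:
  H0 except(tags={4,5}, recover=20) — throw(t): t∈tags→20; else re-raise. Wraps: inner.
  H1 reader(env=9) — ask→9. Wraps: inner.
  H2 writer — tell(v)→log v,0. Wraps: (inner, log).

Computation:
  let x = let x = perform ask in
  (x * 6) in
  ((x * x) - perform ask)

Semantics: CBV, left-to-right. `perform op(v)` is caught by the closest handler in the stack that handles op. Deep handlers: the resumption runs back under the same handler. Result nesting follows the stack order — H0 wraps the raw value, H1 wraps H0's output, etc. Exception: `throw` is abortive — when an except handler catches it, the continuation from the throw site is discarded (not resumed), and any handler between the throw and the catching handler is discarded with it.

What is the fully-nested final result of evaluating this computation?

Evaluation trace:
ask @ H1 ⇒ 9
ask @ H1 ⇒ 9
H0 returns 2907
H1 returns 2907
H2 returns (2907, ())
= (2907, ())

Answer: (2907, ())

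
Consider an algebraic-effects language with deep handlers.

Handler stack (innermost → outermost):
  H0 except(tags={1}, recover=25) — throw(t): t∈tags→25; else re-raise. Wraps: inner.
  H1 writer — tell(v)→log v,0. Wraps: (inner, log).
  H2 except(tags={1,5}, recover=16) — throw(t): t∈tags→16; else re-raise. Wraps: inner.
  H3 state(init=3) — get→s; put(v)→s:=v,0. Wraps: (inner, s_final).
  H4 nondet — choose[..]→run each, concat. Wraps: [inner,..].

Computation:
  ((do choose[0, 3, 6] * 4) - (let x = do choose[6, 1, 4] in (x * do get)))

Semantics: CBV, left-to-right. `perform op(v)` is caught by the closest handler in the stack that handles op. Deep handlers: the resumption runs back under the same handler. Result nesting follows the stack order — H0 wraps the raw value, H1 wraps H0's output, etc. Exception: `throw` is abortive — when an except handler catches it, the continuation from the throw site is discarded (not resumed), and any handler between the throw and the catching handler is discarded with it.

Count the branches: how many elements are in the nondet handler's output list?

Working:
choose[0, 3, 6] @ H4
  branch[0] choose=0:
    choose[6, 1, 4] @ H4
      branch[0] choose=6:
        get @ H3 ⇒ 3
        H0 returns -18
        H1 returns (-18, ())
        H2 returns (-18, ())
        H3 returns ((-18, ()), 3)
        H4 returns [((-18, ()), 3)]
      branch[1] choose=1:
        get @ H3 ⇒ 3
        H0 returns -3
        H1 returns (-3, ())
        H2 returns (-3, ())
        H3 returns ((-3, ()), 3)
        H4 returns [((-3, ()), 3)]
      branch[2] choose=4:
        get @ H3 ⇒ 3
        H0 returns -12
        H1 returns (-12, ())
        H2 returns (-12, ())
        H3 returns ((-12, ()), 3)
        H4 returns [((-12, ()), 3)]
  branch[1] choose=3:
    choose[6, 1, 4] @ H4
      branch[0] choose=6:
        get @ H3 ⇒ 3
        H0 returns -6
        H1 returns (-6, ())
        H2 returns (-6, ())
        H3 returns ((-6, ()), 3)
        H4 returns [((-6, ()), 3)]
      branch[1] choose=1:
        get @ H3 ⇒ 3
        H0 returns 9
        H1 returns (9, ())
        H2 returns (9, ())
        H3 returns ((9, ()), 3)
        H4 returns [((9, ()), 3)]
      branch[2] choose=4:
        get @ H3 ⇒ 3
        H0 returns 0
        H1 returns (0, ())
        H2 returns (0, ())
        H3 returns ((0, ()), 3)
        H4 returns [((0, ()), 3)]
  branch[2] choose=6:
    choose[6, 1, 4] @ H4
      branch[0] choose=6:
        get @ H3 ⇒ 3
        H0 returns 6
        H1 returns (6, ())
        H2 returns (6, ())
        H3 returns ((6, ()), 3)
        H4 returns [((6, ()), 3)]
      branch[1] choose=1:
        get @ H3 ⇒ 3
        H0 returns 21
        H1 returns (21, ())
        H2 returns (21, ())
        H3 returns ((21, ()), 3)
        H4 returns [((21, ()), 3)]
      branch[2] choose=4:
        get @ H3 ⇒ 3
        H0 returns 12
        H1 returns (12, ())
        H2 returns (12, ())
        H3 returns ((12, ()), 3)
        H4 returns [((12, ()), 3)]
= [((-18, ()), 3), ((-3, ()), 3), ((-12, ()), 3), ((-6, ()), 3), ((9, ()), 3), ((0, ()), 3), ((6, ()), 3), ((21, ()), 3), ((12, ()), 3)]

Answer: 9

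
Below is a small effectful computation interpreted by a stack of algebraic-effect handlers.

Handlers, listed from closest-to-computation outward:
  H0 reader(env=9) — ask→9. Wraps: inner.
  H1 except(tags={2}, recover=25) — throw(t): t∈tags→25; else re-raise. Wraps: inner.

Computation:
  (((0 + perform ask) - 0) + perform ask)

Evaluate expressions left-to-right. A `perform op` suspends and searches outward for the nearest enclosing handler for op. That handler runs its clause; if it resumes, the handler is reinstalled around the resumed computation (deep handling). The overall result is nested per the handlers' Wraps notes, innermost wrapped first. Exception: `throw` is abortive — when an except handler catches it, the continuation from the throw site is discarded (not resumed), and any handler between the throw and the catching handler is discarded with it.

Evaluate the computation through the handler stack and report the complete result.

Answer: 18

Step-by-step:
ask @ H0 ⇒ 9
ask @ H0 ⇒ 9
H0 returns 18
H1 returns 18
= 18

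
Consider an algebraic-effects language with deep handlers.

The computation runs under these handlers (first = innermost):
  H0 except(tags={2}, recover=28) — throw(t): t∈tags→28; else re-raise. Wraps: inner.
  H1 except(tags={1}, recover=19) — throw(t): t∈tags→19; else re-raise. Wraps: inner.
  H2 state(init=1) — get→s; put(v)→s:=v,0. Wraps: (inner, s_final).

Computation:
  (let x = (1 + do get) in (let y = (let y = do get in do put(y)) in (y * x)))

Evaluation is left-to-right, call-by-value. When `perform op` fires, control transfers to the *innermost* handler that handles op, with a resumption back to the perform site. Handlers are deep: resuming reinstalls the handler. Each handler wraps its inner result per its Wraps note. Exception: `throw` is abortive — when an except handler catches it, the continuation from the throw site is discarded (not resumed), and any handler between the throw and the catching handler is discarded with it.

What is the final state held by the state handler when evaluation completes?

Step-by-step:
get @ H2 ⇒ 1
get @ H2 ⇒ 1
put(1) @ H2 ⇒ s:=1
H0 returns 0
H1 returns 0
H2 returns (0, 1)
= (0, 1)

Answer: 1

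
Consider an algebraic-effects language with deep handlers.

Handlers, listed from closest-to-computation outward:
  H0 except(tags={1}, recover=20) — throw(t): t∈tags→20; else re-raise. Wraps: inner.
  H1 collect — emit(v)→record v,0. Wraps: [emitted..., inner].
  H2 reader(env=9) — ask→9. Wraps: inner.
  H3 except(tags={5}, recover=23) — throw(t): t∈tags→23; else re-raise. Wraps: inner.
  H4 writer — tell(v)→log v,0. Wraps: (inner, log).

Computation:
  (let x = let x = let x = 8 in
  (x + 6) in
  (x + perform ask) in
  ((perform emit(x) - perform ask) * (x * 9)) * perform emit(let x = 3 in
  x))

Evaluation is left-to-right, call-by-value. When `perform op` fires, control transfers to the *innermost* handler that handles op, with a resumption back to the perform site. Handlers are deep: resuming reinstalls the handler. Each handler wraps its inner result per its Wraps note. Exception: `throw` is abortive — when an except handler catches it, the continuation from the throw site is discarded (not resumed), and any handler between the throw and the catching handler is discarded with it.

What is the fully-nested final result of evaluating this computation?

Working:
ask @ H2 ⇒ 9
emit(23) @ H1 ⇒ out+=23
ask @ H2 ⇒ 9
emit(3) @ H1 ⇒ out+=3
H0 returns 0
H1 returns [23, 3, 0]
H2 returns [23, 3, 0]
H3 returns [23, 3, 0]
H4 returns ([23, 3, 0], ())
= ([23, 3, 0], ())

Answer: ([23, 3, 0], ())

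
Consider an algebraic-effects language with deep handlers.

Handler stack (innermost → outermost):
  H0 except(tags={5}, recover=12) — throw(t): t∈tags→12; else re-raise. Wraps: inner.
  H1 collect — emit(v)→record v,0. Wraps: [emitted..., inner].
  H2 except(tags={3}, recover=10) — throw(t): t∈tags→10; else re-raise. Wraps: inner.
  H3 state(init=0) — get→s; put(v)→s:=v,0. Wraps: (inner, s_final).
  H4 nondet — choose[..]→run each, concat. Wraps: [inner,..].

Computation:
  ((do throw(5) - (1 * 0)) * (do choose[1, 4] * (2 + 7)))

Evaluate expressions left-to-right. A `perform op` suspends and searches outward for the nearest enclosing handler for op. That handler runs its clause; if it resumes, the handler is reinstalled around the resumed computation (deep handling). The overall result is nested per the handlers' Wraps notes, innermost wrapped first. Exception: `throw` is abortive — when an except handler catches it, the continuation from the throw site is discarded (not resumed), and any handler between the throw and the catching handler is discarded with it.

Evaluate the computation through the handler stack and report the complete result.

Answer: [([12], 0)]

Working:
throw(5) @ H0 caught ⇒ 12
H1 returns [12]
H2 returns [12]
H3 returns ([12], 0)
H4 returns [([12], 0)]
= [([12], 0)]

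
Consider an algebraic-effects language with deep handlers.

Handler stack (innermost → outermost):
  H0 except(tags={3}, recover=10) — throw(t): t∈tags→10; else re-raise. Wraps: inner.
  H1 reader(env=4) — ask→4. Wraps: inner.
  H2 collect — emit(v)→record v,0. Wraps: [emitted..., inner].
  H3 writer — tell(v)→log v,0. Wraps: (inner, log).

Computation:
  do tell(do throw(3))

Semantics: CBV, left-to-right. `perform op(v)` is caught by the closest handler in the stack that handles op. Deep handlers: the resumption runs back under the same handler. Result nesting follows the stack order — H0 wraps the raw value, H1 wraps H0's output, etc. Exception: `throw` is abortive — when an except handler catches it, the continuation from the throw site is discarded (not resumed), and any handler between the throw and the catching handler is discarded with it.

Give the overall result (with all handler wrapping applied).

Answer: ([10], ())

Working:
throw(3) @ H0 caught ⇒ 10
H1 returns 10
H2 returns [10]
H3 returns ([10], ())
= ([10], ())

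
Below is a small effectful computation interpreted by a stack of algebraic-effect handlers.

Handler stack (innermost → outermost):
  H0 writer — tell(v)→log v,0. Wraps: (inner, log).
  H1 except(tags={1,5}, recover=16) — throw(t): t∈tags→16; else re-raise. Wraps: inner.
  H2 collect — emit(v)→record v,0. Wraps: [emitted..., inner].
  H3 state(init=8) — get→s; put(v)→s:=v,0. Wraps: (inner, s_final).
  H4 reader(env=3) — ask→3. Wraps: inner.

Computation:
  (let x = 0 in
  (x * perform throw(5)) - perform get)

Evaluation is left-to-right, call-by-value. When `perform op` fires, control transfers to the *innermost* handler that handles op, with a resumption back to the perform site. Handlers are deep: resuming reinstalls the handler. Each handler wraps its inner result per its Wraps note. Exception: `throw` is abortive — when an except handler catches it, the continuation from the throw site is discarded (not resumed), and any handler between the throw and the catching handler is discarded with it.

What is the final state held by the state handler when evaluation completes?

Evaluation trace:
throw(5) @ H1 caught ⇒ 16
H2 returns [16]
H3 returns ([16], 8)
H4 returns ([16], 8)
= ([16], 8)

Answer: 8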